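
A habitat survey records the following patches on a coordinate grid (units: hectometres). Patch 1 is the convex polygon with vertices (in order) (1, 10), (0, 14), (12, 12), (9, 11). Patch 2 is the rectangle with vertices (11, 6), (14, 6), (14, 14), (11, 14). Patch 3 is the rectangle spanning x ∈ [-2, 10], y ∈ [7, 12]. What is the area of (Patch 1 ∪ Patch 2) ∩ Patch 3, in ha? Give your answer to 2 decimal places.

13.33

The region (Patch 1 ∪ Patch 2) ∩ Patch 3 is the polygon with vertices (9,11), (1,10), (0.5,12), (10,12), (10,11.333).
By the shoelace formula its area is 13.33.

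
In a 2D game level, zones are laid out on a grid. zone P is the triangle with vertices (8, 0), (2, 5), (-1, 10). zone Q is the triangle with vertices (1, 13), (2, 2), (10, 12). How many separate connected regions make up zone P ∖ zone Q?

2

zone P ∖ zone Q splits into 2 disjoint pieces (area 2.5482, area 1.881).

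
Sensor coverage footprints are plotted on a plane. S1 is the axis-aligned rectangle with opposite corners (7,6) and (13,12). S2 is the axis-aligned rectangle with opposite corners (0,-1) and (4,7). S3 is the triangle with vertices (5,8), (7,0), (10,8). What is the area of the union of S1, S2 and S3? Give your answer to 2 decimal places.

82.75

By inclusion–exclusion:
Individual areas: |S1| = 36, |S2| = 32, |S3| = 20.
|S1∩S2| = 0 (no overlap).
|S1∩S3| = 5.25.
|S2∩S3| = 0.
|S1∩S2∩S3| = 0.
|S1 ∪ S2 ∪ S3| = 88 − 5.25 + 0 = 82.75.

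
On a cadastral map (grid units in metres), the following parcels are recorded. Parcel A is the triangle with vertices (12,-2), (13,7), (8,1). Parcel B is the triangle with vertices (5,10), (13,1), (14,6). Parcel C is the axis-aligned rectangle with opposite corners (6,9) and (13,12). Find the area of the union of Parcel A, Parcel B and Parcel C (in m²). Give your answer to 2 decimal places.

By inclusion–exclusion:
Individual areas: |Parcel A| = 19.5, |Parcel B| = 24.5, |Parcel C| = 21.
|Parcel A∩Parcel B| = 5.8867.
|Parcel A∩Parcel C| = 0.
|Parcel B∩Parcel C| = 0.3472.
|Parcel A∩Parcel B∩Parcel C| = 0.
|Parcel A ∪ Parcel B ∪ Parcel C| = 65 − 6.2339 + 0 = 58.77.

58.77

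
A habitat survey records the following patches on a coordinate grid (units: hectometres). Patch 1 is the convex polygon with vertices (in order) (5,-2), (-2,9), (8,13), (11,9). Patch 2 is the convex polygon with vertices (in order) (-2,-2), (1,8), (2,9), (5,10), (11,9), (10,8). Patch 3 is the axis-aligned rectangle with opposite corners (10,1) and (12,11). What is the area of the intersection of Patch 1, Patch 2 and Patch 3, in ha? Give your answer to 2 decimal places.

The intersection is the polygon with vertices (11,9), (10,8), (10,9.167).
By the shoelace formula its area is 0.58.

0.58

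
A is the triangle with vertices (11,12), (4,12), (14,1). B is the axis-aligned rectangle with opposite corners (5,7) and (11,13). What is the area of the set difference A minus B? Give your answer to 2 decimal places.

15.41

|A| = 38.5, |A∩B| = 23.0864.
|A ∖ B| = |A| − |A∩B| = 38.5 − 23.0864 = 15.41.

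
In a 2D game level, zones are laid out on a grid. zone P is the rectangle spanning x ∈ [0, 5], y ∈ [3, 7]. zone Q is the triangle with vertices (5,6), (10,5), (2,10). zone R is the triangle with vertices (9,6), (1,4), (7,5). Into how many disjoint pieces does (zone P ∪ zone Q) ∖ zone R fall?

(zone P ∪ zone Q) ∖ zone R splits into 2 disjoint pieces (area 26.6151, area 0.6071).

2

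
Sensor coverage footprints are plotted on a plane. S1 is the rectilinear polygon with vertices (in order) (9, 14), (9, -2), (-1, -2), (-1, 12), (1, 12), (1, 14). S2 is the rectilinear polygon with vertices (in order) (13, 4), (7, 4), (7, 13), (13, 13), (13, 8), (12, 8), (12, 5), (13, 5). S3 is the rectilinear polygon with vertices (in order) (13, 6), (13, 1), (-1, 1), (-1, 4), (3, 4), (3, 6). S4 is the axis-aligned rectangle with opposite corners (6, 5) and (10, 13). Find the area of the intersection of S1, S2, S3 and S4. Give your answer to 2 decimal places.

The intersection is the polygon with vertices (7,6), (9,6), (9,5), (7,5).
By the shoelace formula its area is 2.00.

2.00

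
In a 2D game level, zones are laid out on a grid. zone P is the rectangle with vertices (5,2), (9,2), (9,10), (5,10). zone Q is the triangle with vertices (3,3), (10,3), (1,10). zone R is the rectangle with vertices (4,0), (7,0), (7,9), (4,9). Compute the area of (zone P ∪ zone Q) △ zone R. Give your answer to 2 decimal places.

|zone P ∪ zone Q| = 47.1667.
|(zone P ∪ zone Q) ∩ zone R| = 18.2778.
|(zone P ∪ zone Q) △ zone R| = 47.1667 + 27 − 36.5556 = 37.61.

37.61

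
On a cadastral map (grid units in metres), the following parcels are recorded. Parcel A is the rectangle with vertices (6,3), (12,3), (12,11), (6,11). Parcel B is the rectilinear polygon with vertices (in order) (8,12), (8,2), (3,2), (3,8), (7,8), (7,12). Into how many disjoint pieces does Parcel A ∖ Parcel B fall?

Parcel A ∖ Parcel B splits into 2 disjoint pieces (area 32, area 3).

2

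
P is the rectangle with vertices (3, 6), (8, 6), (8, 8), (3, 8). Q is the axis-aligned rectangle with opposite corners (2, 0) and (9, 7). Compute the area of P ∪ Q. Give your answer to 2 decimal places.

By inclusion–exclusion:
Individual areas: |P| = 10, |Q| = 49.
|P∩Q|: x∈[3,8], y∈[6,7] → 5·1 = 5.
|P ∪ Q| = 59 − 5 = 54.00.

54.00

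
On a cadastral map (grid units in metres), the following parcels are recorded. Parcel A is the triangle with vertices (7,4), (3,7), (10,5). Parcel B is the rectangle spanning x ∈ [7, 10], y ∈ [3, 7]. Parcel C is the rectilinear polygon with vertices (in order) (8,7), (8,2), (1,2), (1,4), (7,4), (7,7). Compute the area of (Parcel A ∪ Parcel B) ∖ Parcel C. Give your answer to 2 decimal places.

|Parcel A ∪ Parcel B| = 15.7143.
|(Parcel A ∪ Parcel B) ∩ Parcel C| = 4.
|(Parcel A ∪ Parcel B) ∖ Parcel C| = 15.7143 − 4 = 11.71.

11.71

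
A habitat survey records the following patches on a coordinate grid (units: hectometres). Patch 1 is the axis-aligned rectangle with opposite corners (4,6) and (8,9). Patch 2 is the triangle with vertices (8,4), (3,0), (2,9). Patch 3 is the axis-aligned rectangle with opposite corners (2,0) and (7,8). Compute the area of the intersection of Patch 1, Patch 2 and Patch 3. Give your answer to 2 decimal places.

The intersection is the polygon with vertices (4,7.333), (5.6,6), (4,6).
By the shoelace formula its area is 1.07.

1.07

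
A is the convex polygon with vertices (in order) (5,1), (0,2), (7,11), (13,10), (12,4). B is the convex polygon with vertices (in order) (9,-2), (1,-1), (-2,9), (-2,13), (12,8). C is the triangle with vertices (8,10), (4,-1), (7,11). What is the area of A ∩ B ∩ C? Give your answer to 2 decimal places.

The intersection is the polygon with vertices (7.816,9.494), (4.746,1.051), (4.524,1.095), (6.721,9.885).
By the shoelace formula its area is 6.25.

6.25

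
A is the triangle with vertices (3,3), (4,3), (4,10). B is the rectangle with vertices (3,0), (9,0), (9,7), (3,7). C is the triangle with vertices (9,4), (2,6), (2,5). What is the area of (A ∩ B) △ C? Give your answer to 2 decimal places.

5.31

|A ∩ B| = 2.8571.
|(A ∩ B) ∩ C| = 0.5215.
|(A ∩ B) △ C| = 2.8571 + 3.5 − 1.0431 = 5.31.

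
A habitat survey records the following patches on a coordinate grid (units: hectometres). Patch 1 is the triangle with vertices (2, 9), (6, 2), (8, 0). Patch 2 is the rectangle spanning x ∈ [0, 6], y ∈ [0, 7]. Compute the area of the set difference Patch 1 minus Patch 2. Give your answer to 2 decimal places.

1.19

|Patch 1| = 3, |Patch 1∩Patch 2| = 1.8095.
|Patch 1 ∖ Patch 2| = |Patch 1| − |Patch 1∩Patch 2| = 3 − 1.8095 = 1.19.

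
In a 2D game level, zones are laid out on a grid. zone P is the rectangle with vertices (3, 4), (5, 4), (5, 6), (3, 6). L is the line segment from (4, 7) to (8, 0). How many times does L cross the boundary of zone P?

The segment meets the boundary at (5,5.25), (4.571,6).

2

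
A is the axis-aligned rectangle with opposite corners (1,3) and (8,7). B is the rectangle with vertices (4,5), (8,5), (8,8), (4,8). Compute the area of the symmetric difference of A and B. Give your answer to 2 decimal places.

24.00

|A∩B|: x∈[4,8], y∈[5,7] → 4·2 = 8.
|A △ B| = |A| + |B| − 2·|A∩B| = 28 + 12 − 16 = 24.00.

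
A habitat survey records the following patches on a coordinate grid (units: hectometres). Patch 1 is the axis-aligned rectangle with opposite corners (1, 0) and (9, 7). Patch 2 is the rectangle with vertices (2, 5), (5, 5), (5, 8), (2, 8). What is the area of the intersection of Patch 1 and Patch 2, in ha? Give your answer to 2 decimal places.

|Patch 1∩Patch 2|: x∈[2,5], y∈[5,7] → 3·2 = 6.

6.00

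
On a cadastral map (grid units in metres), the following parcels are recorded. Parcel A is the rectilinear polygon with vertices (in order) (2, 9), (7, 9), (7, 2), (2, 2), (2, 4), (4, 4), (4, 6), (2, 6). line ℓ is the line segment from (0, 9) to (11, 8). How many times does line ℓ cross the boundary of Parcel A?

The segment meets the boundary at (7,8.364), (2,8.818).

2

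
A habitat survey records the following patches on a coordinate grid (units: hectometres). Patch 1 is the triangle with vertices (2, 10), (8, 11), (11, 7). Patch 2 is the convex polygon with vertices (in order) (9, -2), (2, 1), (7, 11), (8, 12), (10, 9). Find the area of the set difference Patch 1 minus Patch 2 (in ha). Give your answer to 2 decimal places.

5.34

|Patch 1| = 13.5, |Patch 1∩Patch 2| = 8.1617.
|Patch 1 ∖ Patch 2| = |Patch 1| − |Patch 1∩Patch 2| = 13.5 − 8.1617 = 5.34.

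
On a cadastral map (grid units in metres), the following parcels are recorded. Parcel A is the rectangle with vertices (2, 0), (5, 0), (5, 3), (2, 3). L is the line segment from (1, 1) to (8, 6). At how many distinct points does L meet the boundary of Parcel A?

The segment meets the boundary at (3.8,3), (2,1.714).

2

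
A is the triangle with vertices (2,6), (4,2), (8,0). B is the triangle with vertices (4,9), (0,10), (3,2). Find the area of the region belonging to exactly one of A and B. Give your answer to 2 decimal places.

|A| = 6, |B| = 14.5, |A∩B| = 0.8403.
|A △ B| = |A| + |B| − 2·|A∩B| = 6 + 14.5 − 1.6806 = 18.82.

18.82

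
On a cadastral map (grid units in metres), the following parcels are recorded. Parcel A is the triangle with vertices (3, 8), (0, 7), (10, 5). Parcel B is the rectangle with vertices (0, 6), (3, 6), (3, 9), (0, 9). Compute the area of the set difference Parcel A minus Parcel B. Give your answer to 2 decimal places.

5.60

|Parcel A| = 8, |Parcel A∩Parcel B| = 2.4.
|Parcel A ∖ Parcel B| = |Parcel A| − |Parcel A∩Parcel B| = 8 − 2.4 = 5.60.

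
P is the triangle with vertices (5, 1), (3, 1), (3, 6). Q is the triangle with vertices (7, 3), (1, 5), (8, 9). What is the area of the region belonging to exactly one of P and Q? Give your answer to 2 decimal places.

22.72

|P| = 5, |Q| = 19, |P∩Q| = 0.641.
|P △ Q| = |P| + |Q| − 2·|P∩Q| = 5 + 19 − 1.2821 = 22.72.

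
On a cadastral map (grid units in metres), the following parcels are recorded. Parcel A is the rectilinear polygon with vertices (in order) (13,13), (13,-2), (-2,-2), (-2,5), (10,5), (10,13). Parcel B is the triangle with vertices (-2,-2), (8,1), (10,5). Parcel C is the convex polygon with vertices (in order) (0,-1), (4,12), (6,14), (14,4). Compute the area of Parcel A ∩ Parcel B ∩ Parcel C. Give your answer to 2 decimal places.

The intersection is the polygon with vertices (10,5), (8.522,2.043), (0,-1), (0.062,-0.797).
By the shoelace formula its area is 11.18.

11.18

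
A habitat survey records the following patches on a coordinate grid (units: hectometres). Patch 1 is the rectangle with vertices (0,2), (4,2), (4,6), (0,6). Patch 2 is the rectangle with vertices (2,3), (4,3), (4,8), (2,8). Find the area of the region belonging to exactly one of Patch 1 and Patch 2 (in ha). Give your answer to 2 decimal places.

14.00

|Patch 1∩Patch 2|: x∈[2,4], y∈[3,6] → 2·3 = 6.
|Patch 1 △ Patch 2| = |Patch 1| + |Patch 2| − 2·|Patch 1∩Patch 2| = 16 + 10 − 12 = 14.00.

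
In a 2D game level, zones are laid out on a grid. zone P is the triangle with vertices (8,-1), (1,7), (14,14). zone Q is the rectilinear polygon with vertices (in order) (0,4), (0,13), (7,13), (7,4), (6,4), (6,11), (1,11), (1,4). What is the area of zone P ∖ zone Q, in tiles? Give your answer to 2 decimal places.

|zone P| = 76.5, |zone P∩zone Q| = 5.9615.
|zone P ∖ zone Q| = |zone P| − |zone P∩zone Q| = 76.5 − 5.9615 = 70.54.

70.54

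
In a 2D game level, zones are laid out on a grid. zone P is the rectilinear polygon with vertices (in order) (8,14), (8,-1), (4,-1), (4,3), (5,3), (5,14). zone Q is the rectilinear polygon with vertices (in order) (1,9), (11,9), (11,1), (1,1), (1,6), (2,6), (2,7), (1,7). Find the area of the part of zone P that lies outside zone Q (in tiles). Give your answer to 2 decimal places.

23.00

|zone P| = 49, |zone P∩zone Q| = 26.
|zone P ∖ zone Q| = |zone P| − |zone P∩zone Q| = 49 − 26 = 23.00.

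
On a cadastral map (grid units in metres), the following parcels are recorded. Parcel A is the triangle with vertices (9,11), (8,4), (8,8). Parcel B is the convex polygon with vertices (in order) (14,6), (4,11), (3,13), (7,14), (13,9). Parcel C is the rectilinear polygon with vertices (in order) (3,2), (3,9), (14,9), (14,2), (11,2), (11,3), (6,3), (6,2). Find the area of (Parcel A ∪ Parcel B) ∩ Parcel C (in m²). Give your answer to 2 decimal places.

9.02

The region (Parcel A ∪ Parcel B) ∩ Parcel C is the polygon with vertices (8,8), (8.286,8.857), (8,9), (13,9), (14,6), (8.667,8.667), (8,4).
By the shoelace formula its area is 9.02.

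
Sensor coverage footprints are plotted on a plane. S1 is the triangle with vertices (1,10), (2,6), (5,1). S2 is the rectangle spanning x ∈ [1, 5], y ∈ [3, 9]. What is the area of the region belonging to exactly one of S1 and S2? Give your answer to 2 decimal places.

|S1| = 3.5, |S2| = 24, |S1∩S2| = 3.0917.
|S1 △ S2| = |S1| + |S2| − 2·|S1∩S2| = 3.5 + 24 − 6.1833 = 21.32.

21.32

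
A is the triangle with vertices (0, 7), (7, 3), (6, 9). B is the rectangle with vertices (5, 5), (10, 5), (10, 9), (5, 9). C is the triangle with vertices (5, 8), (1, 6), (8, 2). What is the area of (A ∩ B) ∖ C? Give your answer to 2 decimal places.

2.92

|A ∩ B| = 5.1667.
|(A ∩ B) ∩ C| = 2.25.
|(A ∩ B) ∖ C| = 5.1667 − 2.25 = 2.92.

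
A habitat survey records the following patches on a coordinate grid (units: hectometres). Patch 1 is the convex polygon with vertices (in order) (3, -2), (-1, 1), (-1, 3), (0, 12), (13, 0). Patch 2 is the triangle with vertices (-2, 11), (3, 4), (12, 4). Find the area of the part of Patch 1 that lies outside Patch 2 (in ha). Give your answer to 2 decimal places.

|Patch 1| = 97.5, |Patch 1∩Patch 2| = 24.1231.
|Patch 1 ∖ Patch 2| = |Patch 1| − |Patch 1∩Patch 2| = 97.5 − 24.1231 = 73.38.

73.38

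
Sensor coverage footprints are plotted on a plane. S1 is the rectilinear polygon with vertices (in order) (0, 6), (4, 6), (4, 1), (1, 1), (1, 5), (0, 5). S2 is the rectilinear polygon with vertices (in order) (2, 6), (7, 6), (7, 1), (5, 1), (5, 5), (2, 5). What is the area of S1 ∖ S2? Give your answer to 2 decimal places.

14.00

|S1| = 16, |S1∩S2| = 2.
|S1 ∖ S2| = |S1| − |S1∩S2| = 16 − 2 = 14.00.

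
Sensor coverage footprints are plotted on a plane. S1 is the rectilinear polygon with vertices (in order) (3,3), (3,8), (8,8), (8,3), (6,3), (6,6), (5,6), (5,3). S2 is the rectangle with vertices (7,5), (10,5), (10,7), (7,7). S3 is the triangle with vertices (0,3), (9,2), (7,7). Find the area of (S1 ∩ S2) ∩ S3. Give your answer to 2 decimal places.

The region (S1 ∩ S2) ∩ S3 is the polygon with vertices (7,5), (7,7), (7.8,5).
By the shoelace formula its area is 0.80.

0.80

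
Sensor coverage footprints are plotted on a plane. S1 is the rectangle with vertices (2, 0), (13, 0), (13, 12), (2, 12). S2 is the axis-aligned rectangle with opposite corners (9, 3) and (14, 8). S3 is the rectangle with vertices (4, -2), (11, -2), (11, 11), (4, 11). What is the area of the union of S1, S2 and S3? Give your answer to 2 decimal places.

By inclusion–exclusion:
Individual areas: |S1| = 132, |S2| = 25, |S3| = 91.
|S1∩S2|: x∈[9,13], y∈[3,8] → 4·5 = 20.
|S1∩S3|: x∈[4,11], y∈[0,11] → 7·11 = 77.
|S2∩S3|: x∈[9,11], y∈[3,8] → 2·5 = 10.
|S1∩S2∩S3| = 10.
|S1 ∪ S2 ∪ S3| = 248 − 107 + 10 = 151.00.

151.00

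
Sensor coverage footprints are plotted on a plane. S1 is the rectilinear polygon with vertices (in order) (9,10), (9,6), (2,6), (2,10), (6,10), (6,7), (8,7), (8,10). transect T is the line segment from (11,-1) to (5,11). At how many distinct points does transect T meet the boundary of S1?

The segment meets the boundary at (6,9), (7,7), (5.5,10), (7.5,6).

4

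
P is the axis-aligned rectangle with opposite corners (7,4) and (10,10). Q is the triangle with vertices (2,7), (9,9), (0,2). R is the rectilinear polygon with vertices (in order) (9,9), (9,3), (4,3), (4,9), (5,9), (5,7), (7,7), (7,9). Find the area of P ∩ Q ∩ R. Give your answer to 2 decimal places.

0.98

The intersection is the polygon with vertices (9,9), (7,7.444), (7,8.429).
By the shoelace formula its area is 0.98.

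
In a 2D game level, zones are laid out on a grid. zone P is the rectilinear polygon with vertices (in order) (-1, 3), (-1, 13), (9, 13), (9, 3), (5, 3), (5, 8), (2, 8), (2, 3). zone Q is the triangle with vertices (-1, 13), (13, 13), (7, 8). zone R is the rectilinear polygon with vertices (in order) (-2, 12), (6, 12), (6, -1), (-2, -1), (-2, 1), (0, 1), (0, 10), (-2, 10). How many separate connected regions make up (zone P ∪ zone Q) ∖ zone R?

(zone P ∪ zone Q) ∖ zone R splits into 2 disjoint pieces (area 43.6667, area 7).

2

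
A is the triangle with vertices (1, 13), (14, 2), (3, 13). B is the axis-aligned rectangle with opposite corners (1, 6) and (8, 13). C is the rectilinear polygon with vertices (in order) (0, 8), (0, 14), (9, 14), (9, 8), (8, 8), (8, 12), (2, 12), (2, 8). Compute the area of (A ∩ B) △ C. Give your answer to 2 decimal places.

34.41

|A ∩ B| = 8.2308.
|(A ∩ B) ∩ C| = 1.9091.
|(A ∩ B) △ C| = 8.2308 + 30 − 3.8182 = 34.41.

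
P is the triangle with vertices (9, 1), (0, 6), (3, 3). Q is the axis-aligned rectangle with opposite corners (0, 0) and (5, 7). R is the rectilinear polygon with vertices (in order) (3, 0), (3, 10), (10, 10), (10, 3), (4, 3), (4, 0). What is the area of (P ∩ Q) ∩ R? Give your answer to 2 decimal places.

1.72

The region (P ∩ Q) ∩ R is the polygon with vertices (5,3), (4,3), (4,2.667), (3,3), (3,4.333), (5,3.222).
By the shoelace formula its area is 1.72.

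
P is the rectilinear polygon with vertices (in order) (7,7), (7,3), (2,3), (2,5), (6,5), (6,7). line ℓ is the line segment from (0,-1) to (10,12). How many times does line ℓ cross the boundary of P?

The segment meets the boundary at (6.154,7), (6,6.8), (4.615,5), (3.077,3).

4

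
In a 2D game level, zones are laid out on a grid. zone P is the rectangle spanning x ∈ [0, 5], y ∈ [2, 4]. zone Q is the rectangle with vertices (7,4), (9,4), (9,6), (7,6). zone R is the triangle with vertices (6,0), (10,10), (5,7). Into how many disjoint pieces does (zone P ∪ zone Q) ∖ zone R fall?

2

(zone P ∪ zone Q) ∖ zone R splits into 2 disjoint pieces (area 10, area 2).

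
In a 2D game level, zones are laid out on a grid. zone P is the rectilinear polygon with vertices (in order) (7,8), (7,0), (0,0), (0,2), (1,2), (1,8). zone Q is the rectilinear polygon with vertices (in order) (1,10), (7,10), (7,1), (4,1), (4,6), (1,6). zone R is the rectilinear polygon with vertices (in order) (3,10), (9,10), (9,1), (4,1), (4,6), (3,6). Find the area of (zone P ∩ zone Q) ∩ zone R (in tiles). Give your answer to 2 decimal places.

The region (zone P ∩ zone Q) ∩ zone R is the polygon with vertices (4,1), (4,6), (3,6), (3,8), (7,8), (7,1).
By the shoelace formula its area is 23.00.

23.00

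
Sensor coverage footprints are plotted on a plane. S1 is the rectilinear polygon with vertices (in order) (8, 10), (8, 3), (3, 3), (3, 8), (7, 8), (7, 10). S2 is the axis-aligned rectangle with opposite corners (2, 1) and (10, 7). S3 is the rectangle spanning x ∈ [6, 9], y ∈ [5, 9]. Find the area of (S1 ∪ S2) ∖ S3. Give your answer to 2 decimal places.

|S1 ∪ S2| = 55.
|(S1 ∪ S2) ∩ S3| = 9.
|(S1 ∪ S2) ∖ S3| = 55 − 9 = 46.00.

46.00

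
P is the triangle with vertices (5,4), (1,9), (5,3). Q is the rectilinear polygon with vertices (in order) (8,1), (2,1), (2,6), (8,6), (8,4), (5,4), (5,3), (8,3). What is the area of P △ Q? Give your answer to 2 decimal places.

26.20

|P| = 2, |Q| = 27, |P∩Q| = 1.4.
|P △ Q| = |P| + |Q| − 2·|P∩Q| = 2 + 27 − 2.8 = 26.20.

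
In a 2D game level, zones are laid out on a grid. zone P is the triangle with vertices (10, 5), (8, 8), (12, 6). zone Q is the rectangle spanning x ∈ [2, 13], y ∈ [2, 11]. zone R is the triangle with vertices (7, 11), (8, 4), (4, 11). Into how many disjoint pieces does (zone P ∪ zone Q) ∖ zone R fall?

(zone P ∪ zone Q) ∖ zone R is a single connected region.

1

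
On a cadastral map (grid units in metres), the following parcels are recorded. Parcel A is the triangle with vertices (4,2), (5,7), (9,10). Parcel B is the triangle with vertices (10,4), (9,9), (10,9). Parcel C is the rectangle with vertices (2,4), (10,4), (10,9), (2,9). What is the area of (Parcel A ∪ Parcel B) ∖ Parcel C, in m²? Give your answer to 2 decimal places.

1.20

|Parcel A ∪ Parcel B| = 11.
|(Parcel A ∪ Parcel B) ∩ Parcel C| = 9.7958.
|(Parcel A ∪ Parcel B) ∖ Parcel C| = 11 − 9.7958 = 1.20.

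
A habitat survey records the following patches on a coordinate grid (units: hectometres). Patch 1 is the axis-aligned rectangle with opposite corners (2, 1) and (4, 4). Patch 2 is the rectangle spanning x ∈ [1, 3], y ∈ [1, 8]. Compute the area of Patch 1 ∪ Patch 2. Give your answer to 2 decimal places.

17.00

By inclusion–exclusion:
Individual areas: |Patch 1| = 6, |Patch 2| = 14.
|Patch 1∩Patch 2|: x∈[2,3], y∈[1,4] → 1·3 = 3.
|Patch 1 ∪ Patch 2| = 20 − 3 = 17.00.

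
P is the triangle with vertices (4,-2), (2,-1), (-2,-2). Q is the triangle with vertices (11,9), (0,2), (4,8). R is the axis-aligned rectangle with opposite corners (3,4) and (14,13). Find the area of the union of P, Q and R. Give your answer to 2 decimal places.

105.89

By inclusion–exclusion:
Individual areas: |P| = 3, |Q| = 19, |R| = 99.
|P∩Q| = 0.
|P∩R| = 0.
|Q∩R| = 15.1071.
|P∩Q∩R| = 0.
|P ∪ Q ∪ R| = 121 − 15.1071 + 0 = 105.89.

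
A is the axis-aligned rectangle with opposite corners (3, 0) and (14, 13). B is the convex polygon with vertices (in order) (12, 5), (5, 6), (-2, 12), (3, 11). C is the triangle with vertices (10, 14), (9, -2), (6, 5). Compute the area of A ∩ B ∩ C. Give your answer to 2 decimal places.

The intersection is the polygon with vertices (9.54,6.64), (9.46,5.363), (6.358,5.806), (7.371,8.086).
By the shoelace formula its area is 5.20.

5.20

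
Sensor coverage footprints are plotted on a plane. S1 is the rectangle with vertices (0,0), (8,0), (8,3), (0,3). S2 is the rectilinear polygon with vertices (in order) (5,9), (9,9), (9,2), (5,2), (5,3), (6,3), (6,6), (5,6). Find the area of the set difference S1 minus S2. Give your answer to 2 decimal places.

21.00

|S1| = 24, |S1∩S2| = 3.
|S1 ∖ S2| = |S1| − |S1∩S2| = 24 − 3 = 21.00.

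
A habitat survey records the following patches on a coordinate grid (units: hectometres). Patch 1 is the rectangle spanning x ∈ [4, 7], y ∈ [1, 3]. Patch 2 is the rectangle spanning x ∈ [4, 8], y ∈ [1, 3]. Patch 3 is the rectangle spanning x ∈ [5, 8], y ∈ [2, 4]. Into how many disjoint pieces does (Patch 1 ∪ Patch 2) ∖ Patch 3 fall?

(Patch 1 ∪ Patch 2) ∖ Patch 3 is a single connected region.

1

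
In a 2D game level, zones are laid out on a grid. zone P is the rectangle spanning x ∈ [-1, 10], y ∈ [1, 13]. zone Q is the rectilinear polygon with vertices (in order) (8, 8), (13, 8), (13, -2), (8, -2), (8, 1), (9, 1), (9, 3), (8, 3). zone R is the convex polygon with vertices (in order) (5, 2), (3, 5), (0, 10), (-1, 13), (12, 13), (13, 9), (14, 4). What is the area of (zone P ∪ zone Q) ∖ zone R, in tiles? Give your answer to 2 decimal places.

65.11

|zone P ∪ zone Q| = 168.
|(zone P ∪ zone Q) ∩ zone R| = 102.8889.
|(zone P ∪ zone Q) ∖ zone R| = 168 − 102.8889 = 65.11.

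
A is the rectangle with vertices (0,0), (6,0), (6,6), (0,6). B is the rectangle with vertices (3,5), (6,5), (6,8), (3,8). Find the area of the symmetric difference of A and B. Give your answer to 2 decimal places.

39.00

|A∩B|: x∈[3,6], y∈[5,6] → 3·1 = 3.
|A △ B| = |A| + |B| − 2·|A∩B| = 36 + 9 − 6 = 39.00.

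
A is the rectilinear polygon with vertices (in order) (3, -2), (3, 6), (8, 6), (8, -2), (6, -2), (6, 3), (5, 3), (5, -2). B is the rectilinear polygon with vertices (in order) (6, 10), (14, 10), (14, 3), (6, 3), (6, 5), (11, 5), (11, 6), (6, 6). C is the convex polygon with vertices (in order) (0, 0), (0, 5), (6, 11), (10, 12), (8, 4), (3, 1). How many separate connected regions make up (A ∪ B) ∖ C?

2

(A ∪ B) ∖ C splits into 2 disjoint pieces (area 45.675, area 7.2).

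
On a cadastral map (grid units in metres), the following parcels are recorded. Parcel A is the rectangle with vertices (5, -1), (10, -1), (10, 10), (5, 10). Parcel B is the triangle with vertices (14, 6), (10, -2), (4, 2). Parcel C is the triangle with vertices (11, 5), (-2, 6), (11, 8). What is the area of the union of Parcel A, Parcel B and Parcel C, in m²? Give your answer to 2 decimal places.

77.62

By inclusion–exclusion:
Individual areas: |Parcel A| = 55, |Parcel B| = 32, |Parcel C| = 19.5.
|Parcel A∩Parcel B| = 17.9167.
|Parcel A∩Parcel C| = 10.9615.
|Parcel B∩Parcel C| = 0.
|Parcel A∩Parcel B∩Parcel C| = 0.
|Parcel A ∪ Parcel B ∪ Parcel C| = 106.5 − 28.8782 + 0 = 77.62.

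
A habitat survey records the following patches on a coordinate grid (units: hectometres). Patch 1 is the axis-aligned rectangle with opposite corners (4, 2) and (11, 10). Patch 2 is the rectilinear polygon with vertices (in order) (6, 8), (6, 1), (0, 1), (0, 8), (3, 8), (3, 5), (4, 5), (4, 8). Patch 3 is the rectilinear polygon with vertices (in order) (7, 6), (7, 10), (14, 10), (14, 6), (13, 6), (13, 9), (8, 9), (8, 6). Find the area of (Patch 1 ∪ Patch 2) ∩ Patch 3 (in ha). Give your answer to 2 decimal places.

The region (Patch 1 ∪ Patch 2) ∩ Patch 3 is the polygon with vertices (11,10), (11,9), (8,9), (8,6), (7,6), (7,10).
By the shoelace formula its area is 7.00.

7.00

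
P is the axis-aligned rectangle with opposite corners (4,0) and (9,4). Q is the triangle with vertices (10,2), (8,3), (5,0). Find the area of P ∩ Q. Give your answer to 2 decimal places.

The intersection is the polygon with vertices (9,1.6), (5,0), (8,3), (9,2.5).
By the shoelace formula its area is 4.05.

4.05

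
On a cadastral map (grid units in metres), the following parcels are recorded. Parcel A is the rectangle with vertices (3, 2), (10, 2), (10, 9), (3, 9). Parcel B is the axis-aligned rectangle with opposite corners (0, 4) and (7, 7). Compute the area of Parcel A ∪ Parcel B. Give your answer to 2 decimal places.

58.00

By inclusion–exclusion:
Individual areas: |Parcel A| = 49, |Parcel B| = 21.
|Parcel A∩Parcel B|: x∈[3,7], y∈[4,7] → 4·3 = 12.
|Parcel A ∪ Parcel B| = 70 − 12 = 58.00.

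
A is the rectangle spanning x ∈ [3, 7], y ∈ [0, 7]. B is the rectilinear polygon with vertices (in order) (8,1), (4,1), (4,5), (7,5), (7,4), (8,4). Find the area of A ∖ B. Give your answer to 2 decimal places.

16.00

|A| = 28, |A∩B| = 12.
|A ∖ B| = |A| − |A∩B| = 28 − 12 = 16.00.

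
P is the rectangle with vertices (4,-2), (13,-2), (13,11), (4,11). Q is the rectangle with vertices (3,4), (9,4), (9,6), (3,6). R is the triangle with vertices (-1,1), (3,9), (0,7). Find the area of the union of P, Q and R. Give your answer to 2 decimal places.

127.00

By inclusion–exclusion:
Individual areas: |P| = 117, |Q| = 12, |R| = 8.
|P∩Q|: x∈[4,9], y∈[4,6] → 5·2 = 10.
|P∩R| = 0.
|Q∩R| = 0.
|P∩Q∩R| = 0.
|P ∪ Q ∪ R| = 137 − 10 + 0 = 127.00.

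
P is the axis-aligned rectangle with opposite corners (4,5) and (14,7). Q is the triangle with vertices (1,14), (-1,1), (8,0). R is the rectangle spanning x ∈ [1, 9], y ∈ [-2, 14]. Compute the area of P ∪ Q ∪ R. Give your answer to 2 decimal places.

151.22

By inclusion–exclusion:
Individual areas: |P| = 20, |Q| = 59.5, |R| = 128.
|P∩Q| = 2.
|P∩R|: x∈[4,9], y∈[5,7] → 5·2 = 10.
|Q∩R| = 46.2778.
|P∩Q∩R| = 2.
|P ∪ Q ∪ R| = 207.5 − 58.2778 + 2 = 151.22.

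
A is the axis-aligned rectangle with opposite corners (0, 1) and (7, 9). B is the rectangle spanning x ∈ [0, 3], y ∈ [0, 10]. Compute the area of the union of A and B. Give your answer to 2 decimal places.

By inclusion–exclusion:
Individual areas: |A| = 56, |B| = 30.
|A∩B|: x∈[0,3], y∈[1,9] → 3·8 = 24.
|A ∪ B| = 86 − 24 = 62.00.

62.00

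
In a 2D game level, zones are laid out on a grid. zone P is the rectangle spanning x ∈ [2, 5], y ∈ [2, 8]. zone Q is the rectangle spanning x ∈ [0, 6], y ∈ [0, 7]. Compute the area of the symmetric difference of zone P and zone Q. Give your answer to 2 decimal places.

30.00

|zone P∩zone Q|: x∈[2,5], y∈[2,7] → 3·5 = 15.
|zone P △ zone Q| = |zone P| + |zone Q| − 2·|zone P∩zone Q| = 18 + 42 − 30 = 30.00.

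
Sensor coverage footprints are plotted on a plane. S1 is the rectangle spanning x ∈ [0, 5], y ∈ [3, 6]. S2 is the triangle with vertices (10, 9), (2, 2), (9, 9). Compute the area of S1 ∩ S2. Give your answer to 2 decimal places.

The intersection is the polygon with vertices (5,4.625), (3.143,3), (3,3), (5,5).
By the shoelace formula its area is 0.49.

0.49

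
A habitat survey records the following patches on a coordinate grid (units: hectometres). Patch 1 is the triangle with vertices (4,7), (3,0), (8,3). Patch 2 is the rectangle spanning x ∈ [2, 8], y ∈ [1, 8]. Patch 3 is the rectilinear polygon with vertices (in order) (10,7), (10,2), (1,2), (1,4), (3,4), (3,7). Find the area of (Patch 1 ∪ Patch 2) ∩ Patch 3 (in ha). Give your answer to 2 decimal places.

27.00

The region (Patch 1 ∪ Patch 2) ∩ Patch 3 is the polygon with vertices (2,4), (3,4), (3,7), (8,7), (8,3), (8,2), (2,2).
By the shoelace formula its area is 27.00.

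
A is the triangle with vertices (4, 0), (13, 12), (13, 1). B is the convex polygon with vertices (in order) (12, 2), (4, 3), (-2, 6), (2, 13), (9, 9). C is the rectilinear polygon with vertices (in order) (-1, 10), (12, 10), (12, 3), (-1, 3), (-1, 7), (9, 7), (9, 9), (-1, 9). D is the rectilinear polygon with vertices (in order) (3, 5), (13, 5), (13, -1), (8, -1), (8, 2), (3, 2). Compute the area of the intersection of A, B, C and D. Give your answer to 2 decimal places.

8.29

The intersection is the polygon with vertices (6.25,3), (7.75,5), (10.714,5), (11.571,3).
By the shoelace formula its area is 8.29.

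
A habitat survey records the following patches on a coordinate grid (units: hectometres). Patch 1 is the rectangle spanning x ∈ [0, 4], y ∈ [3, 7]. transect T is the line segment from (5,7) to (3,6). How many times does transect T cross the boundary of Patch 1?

The segment meets the boundary at (4,6.5).

1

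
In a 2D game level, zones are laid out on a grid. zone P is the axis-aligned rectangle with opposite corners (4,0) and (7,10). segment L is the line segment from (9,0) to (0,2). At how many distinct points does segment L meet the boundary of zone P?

The segment meets the boundary at (4,1.111), (7,0.444).

2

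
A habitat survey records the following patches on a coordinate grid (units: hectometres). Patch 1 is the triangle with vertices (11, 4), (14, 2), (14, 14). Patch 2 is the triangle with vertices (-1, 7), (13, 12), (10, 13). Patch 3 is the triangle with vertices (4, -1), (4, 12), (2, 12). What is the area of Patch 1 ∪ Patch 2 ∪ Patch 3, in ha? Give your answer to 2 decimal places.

44.32

By inclusion–exclusion:
Individual areas: |Patch 1| = 18, |Patch 2| = 14.5, |Patch 3| = 13.
|Patch 1∩Patch 2| = 0.
|Patch 1∩Patch 3| = 0.
|Patch 2∩Patch 3| = 1.1841.
|Patch 1∩Patch 2∩Patch 3| = 0.
|Patch 1 ∪ Patch 2 ∪ Patch 3| = 45.5 − 1.1841 + 0 = 44.32.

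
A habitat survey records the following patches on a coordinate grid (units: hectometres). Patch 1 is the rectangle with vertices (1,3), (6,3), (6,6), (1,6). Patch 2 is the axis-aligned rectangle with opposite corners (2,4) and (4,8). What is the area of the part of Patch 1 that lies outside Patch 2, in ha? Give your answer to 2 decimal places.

11.00

|Patch 1∩Patch 2|: x∈[2,4], y∈[4,6] → 2·2 = 4.
|Patch 1| = 15.
|Patch 1 ∖ Patch 2| = |Patch 1| − |Patch 1∩Patch 2| = 15 − 4 = 11.00.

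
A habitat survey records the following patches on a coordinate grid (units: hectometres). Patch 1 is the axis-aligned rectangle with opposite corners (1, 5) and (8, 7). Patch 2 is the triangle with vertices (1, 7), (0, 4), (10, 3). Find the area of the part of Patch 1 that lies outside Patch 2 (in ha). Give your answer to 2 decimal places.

9.50

|Patch 1| = 14, |Patch 1∩Patch 2| = 4.5.
|Patch 1 ∖ Patch 2| = |Patch 1| − |Patch 1∩Patch 2| = 14 − 4.5 = 9.50.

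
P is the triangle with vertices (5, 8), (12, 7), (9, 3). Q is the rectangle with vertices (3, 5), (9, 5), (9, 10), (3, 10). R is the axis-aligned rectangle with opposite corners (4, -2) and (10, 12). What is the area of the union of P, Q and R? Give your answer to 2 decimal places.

By inclusion–exclusion:
Individual areas: |P| = 15.5, |Q| = 30, |R| = 84.
|P∩Q| = 7.2571.
|P∩R| = 12.5476.
|Q∩R|: x∈[4,9], y∈[5,10] → 5·5 = 25.
|P∩Q∩R| = 7.2571.
|P ∪ Q ∪ R| = 129.5 − 44.8048 + 7.2571 = 91.95.

91.95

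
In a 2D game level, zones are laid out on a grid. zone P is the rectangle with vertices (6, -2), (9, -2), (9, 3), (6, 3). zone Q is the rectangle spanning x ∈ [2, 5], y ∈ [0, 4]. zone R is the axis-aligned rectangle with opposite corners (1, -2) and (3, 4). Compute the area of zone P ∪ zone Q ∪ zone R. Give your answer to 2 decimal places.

By inclusion–exclusion:
Individual areas: |zone P| = 15, |zone Q| = 12, |zone R| = 12.
|zone P∩zone Q| = 0 (no overlap).
|zone P∩zone R| = 0 (no overlap).
|zone Q∩zone R|: x∈[2,3], y∈[0,4] → 1·4 = 4.
|zone P∩zone Q∩zone R| = 0.
|zone P ∪ zone Q ∪ zone R| = 39 − 4 + 0 = 35.00.

35.00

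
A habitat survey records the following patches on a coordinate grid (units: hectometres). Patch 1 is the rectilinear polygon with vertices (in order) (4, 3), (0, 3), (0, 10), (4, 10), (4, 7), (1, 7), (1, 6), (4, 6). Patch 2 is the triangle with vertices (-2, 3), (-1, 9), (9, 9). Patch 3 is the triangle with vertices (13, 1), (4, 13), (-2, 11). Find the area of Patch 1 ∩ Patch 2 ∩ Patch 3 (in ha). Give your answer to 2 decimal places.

3.00

The intersection is the polygon with vertices (4,9), (4,7), (1,9).
By the shoelace formula its area is 3.00.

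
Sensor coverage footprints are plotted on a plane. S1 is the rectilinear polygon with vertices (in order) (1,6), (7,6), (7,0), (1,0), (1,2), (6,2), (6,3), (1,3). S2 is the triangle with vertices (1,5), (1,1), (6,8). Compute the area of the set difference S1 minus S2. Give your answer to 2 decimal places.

|S1| = 31, |S1∩S2| = 7.0238.
|S1 ∖ S2| = |S1| − |S1∩S2| = 31 − 7.0238 = 23.98.

23.98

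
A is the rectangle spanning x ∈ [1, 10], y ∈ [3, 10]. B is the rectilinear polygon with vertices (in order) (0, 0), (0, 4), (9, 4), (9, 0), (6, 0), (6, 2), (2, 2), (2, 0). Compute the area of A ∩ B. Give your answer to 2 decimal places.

The intersection is the polygon with vertices (1,3), (1,4), (9,4), (9,3).
By the shoelace formula its area is 8.00.

8.00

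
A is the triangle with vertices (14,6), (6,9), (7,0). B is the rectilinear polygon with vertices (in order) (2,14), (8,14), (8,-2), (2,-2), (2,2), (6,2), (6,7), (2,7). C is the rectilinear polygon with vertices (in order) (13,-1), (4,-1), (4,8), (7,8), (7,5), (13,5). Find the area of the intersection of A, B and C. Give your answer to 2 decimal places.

The intersection is the polygon with vertices (6.111,8), (7,8), (7,5), (8,5), (8,0.857), (7,0).
By the shoelace formula its area is 8.13.

8.13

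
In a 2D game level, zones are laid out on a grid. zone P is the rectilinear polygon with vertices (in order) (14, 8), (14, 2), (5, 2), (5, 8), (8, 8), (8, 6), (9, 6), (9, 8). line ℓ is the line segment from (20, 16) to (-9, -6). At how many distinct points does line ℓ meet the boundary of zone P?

4

The segment meets the boundary at (5,4.621), (8,6.897), (9,7.655), (9.455,8).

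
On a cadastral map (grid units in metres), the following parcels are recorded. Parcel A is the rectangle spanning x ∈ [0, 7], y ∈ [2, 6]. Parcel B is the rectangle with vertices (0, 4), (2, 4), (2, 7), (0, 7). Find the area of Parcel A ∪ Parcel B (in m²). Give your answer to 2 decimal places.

30.00

By inclusion–exclusion:
Individual areas: |Parcel A| = 28, |Parcel B| = 6.
|Parcel A∩Parcel B|: x∈[0,2], y∈[4,6] → 2·2 = 4.
|Parcel A ∪ Parcel B| = 34 − 4 = 30.00.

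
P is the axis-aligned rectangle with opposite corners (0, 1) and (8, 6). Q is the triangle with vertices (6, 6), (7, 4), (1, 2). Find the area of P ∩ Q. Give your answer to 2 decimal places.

The intersection is the polygon with vertices (7,4), (1,2), (6,6).
By the shoelace formula its area is 7.00.

7.00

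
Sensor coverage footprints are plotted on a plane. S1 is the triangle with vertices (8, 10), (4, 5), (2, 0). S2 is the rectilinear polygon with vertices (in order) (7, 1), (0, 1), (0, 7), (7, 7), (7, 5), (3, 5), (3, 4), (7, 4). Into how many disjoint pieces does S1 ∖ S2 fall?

3

S1 ∖ S2 splits into 3 disjoint pieces (area 0.9, area 0.9, area 0.1).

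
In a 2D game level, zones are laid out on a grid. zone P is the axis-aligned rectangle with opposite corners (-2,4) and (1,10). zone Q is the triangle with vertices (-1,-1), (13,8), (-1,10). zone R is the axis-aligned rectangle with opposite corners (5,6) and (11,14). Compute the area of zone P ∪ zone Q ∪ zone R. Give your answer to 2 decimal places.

By inclusion–exclusion:
Individual areas: |zone P| = 18, |zone Q| = 77, |zone R| = 48.
|zone P∩zone Q| = 11.7143.
|zone P∩zone R| = 0 (no overlap).
|zone Q∩zone R| = 15.8889.
|zone P∩zone Q∩zone R| = 0.
|zone P ∪ zone Q ∪ zone R| = 143 − 27.6032 + 0 = 115.40.

115.40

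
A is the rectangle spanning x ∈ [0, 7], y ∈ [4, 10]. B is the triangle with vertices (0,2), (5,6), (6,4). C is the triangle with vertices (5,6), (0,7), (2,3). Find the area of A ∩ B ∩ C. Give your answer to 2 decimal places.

The intersection is the polygon with vertices (5,6), (3,4), (2.5,4).
By the shoelace formula its area is 0.50.

0.50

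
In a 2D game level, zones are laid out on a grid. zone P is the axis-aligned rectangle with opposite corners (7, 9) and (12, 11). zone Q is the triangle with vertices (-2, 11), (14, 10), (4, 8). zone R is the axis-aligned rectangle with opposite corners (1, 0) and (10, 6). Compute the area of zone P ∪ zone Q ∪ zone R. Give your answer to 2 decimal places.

79.49

By inclusion–exclusion:
Individual areas: |zone P| = 10, |zone Q| = 21, |zone R| = 54.
|zone P∩zone Q| = 5.5063.
|zone P∩zone R| = 0 (no overlap).
|zone Q∩zone R| = 0.
|zone P∩zone Q∩zone R| = 0.
|zone P ∪ zone Q ∪ zone R| = 85 − 5.5063 + 0 = 79.49.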